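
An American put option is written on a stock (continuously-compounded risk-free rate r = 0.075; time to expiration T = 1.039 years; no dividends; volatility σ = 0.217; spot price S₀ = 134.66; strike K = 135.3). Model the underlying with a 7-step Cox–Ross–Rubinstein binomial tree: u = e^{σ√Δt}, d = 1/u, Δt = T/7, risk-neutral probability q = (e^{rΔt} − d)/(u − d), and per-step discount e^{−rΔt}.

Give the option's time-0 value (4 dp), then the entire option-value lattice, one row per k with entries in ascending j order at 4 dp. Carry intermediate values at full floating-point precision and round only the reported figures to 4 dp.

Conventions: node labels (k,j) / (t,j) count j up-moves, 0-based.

Δt=0.14843, u=1.08720, d=0.91980, q=0.54598, disc=e^(-rΔt)=0.98893
k=7 terminal: V=max(K-S,0) → 60.2964 46.6460 30.5113 11.4401 0.0000 0.0000 0.0000 0.0000
k=6: j=0 S=81.5437 intr=53.7563 cont=52.2585 V=53.7563[EX]; j=1 S=96.3843 intr=38.9157 cont=37.4178 V=38.9157[EX]; j=2 S=113.9259 intr=21.3741 cont=19.8763 V=21.3741[EX]; j=3 S=134.6600 intr=0.6400 cont=5.1365 V=5.1365[hold]; j=4 S=159.1676 intr=0.0000 cont=0.0000 V=0.0000[hold]; j=5 S=188.1355 intr=0.0000 cont=0.0000 V=0.0000[hold]; j=6 S=222.3755 intr=0.0000 cont=0.0000 V=0.0000[hold]
k=5: j=0 S=88.6540 intr=46.6460 cont=45.1482 V=46.6460[EX]; j=1 S=104.7887 intr=30.5113 cont=29.0135 V=30.5113[EX]; j=2 S=123.8599 intr=11.4401 cont=12.3702 V=12.3702[hold]; j=3 S=146.4019 intr=0.0000 cont=2.3062 V=2.3062[hold]; j=4 S=173.0465 intr=0.0000 cont=0.0000 V=0.0000[hold]; j=5 S=204.5403 intr=0.0000 cont=0.0000 V=0.0000[hold]
k=4: j=0 S=96.3843 intr=38.9157 cont=37.4178 V=38.9157[EX]; j=1 S=113.9259 intr=21.3741 cont=20.3784 V=21.3741[EX]; j=2 S=134.6600 intr=0.6400 cont=6.7993 V=6.7993[hold]; j=3 S=159.1676 intr=0.0000 cont=1.0355 V=1.0355[hold]; j=4 S=188.1355 intr=0.0000 cont=0.0000 V=0.0000[hold]
k=3: j=0 S=104.7887 intr=30.5113 cont=29.0135 V=30.5113[EX]; j=1 S=123.8599 intr=11.4401 cont=13.2680 V=13.2680[hold]; j=2 S=146.4019 intr=0.0000 cont=3.6119 V=3.6119[hold]; j=3 S=173.0465 intr=0.0000 cont=0.4649 V=0.4649[hold]
k=2: j=0 S=113.9259 intr=21.3741 cont=20.8632 V=21.3741[EX]; j=1 S=134.6600 intr=0.6400 cont=7.9074 V=7.9074[hold]; j=2 S=159.1676 intr=0.0000 cont=1.8727 V=1.8727[hold]
k=1: j=0 S=123.8599 intr=11.4401 cont=13.8663 V=13.8663[hold]; j=1 S=146.4019 intr=0.0000 cont=4.5615 V=4.5615[hold]
k=0: j=0 S=134.6600 intr=0.6400 cont=8.6888 V=8.6888[hold]

price = 8.6888
tree:
8.6888
13.8663 4.5615
21.3741 7.9074 1.8727
30.5113 13.2680 3.6119 0.4649
38.9157 21.3741 6.7993 1.0355 0.0000
46.6460 30.5113 12.3702 2.3062 0.0000 0.0000
53.7563 38.9157 21.3741 5.1365 0.0000 0.0000 0.0000
60.2964 46.6460 30.5113 11.4401 0.0000 0.0000 0.0000 0.0000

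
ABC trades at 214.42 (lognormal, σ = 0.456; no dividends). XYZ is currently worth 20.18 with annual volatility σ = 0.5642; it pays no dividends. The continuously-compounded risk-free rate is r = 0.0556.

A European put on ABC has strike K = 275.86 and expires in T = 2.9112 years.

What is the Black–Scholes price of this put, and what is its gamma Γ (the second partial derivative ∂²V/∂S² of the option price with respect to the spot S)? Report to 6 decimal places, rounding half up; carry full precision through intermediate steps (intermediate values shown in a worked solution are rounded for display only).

price = 78.512783
Γ = 0.002304

σ√T = 0.456·√2.9112 = 0.778038
d₁ = (ln(S/K) + (r+σ²/2)T) / (σ√T) = (ln(214.42/275.86) + (0.0556+0.456²/2)·2.9112) / 0.778038 = (-0.251957 + 0.464534) / 0.778038 = 0.273223
d₂ = d₁ − σ√T = 0.273223 − 0.778038 = -0.504816
e^{−rT} = 0.850558
N(−d₁) = 0.392341,  N(−d₂) = 0.693156
Put price V = K·e^{−rT}·N(−d₂) − S·N(−d₁) = 162.638553 − 84.125770 = 78.512783
φ(d₁) = (1/√(2π))·e^{−d₁²/2} = 0.384326
Γ = φ(d₁) / (S·σ·√T) = 0.002304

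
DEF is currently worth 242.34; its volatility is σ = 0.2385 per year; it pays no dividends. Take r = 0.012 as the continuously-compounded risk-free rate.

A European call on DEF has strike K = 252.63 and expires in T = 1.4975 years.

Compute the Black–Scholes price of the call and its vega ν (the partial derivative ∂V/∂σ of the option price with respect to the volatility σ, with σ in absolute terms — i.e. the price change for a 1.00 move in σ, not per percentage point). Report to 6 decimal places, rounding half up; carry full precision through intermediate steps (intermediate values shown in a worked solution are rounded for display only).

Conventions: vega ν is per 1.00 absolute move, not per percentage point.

σ√T = 0.2385·√1.4975 = 0.291858
d₁ = (ln(S/K) + (r+σ²/2)T) / (σ√T) = (ln(242.34/252.63) + (0.012+0.2385²/2)·1.4975) / 0.291858 = (-0.041584 + 0.060561) / 0.291858 = 0.065019
d₂ = d₁ − σ√T = 0.065019 − 0.291858 = -0.226839
e^{−rT} = 0.982190
N(d₁) = 0.525921,  N(d₂) = 0.410274
Call price V = S·N(d₁) − K·e^{−rT}·N(d₂) = 127.451587 − 101.801711 = 25.649876
φ(d₁) = (1/√(2π))·e^{−d₁²/2} = 0.398100
ν = S·φ(d₁)·√T = 118.059408

price = 25.649876
ν = 118.059408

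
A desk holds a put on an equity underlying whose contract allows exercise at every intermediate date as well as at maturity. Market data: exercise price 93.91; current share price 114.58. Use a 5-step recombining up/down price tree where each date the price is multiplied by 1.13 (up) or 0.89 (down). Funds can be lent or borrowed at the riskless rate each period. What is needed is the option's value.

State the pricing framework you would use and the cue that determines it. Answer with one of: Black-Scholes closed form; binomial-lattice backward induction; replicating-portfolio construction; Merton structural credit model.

framework: binomial-lattice backward induction

Key observation: early exercise of the strike-93.91 put must be checked at each of the 5 dates (spot 114.58), which forces a node-by-node comparison of intrinsic and continuation value backward from expiry.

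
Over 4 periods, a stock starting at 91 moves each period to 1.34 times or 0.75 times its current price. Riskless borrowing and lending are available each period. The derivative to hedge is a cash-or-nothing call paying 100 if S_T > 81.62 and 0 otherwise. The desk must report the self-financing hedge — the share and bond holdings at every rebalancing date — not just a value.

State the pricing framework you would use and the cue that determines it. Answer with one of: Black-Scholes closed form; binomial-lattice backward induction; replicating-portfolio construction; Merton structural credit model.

Key observation: the mandate to exhibit the hedge at every date and state singles out the replicating-portfolio construction on the 4-period tree with factors 1.34 and 0.75 from 91.

framework: replicating-portfolio construction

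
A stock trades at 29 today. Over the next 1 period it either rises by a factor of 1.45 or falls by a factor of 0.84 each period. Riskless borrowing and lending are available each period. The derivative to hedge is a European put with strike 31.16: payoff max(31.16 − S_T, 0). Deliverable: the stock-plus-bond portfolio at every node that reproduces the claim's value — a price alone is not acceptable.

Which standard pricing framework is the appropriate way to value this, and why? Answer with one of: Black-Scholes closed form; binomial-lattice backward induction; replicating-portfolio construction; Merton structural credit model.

framework: replicating-portfolio construction

Key observation: the deliverable is the dynamic trading strategy on the 1-step tree (spot 29, moves 1.45 and 0.84), so the valuation must go through the node-by-node replicating-portfolio solve.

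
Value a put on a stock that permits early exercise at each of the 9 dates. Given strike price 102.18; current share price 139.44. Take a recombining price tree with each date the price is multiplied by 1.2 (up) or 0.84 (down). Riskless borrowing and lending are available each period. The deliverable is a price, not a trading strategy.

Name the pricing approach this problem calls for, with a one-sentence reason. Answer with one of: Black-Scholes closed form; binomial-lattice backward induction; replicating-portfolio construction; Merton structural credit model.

framework: binomial-lattice backward induction

Key observation: with exercise allowed before expiry on a discrete up/down model (9 steps from spot 139.44), the strike-102.18 put's value must be rolled back through the tree testing early exercise at each node.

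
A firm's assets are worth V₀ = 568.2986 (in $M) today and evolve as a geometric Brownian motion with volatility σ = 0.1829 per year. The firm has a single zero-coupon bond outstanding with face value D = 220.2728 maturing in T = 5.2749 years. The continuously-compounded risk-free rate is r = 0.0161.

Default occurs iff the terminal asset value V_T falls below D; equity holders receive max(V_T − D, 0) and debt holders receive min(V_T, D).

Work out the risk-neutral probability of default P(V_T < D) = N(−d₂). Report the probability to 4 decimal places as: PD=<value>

PD=0.0123

Equity is a call on the firm's assets struck at D = 220.2728:
d₁ = [ln(V₀/D) + (r + σ²/2)T] / (σ√T)
   = [ln(568.2986/220.2728) + (0.0161 + 0.5·0.1829²)·5.2749] / (0.1829·√5.2749)
   = [0.947780 + 0.173155] / 0.420069 = 2.668454
d₂ = d₁ − σ√T = 2.668454 − 0.420069 = 2.248385
risk-neutral PD = N(−d₂) = N(-2.248385) = 0.012276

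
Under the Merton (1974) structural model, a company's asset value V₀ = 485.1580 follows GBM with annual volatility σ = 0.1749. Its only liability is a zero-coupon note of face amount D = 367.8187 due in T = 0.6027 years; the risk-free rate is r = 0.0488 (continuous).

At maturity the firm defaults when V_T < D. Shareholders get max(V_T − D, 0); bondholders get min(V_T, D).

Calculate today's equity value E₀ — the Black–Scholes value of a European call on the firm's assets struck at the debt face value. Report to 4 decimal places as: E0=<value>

With assets at 485.1580 and a single debt payment of 367.8187 at 0.6027 years:
d₁ = [ln(V₀/D) + (r + σ²/2)T] / (σ√T)
   = [ln(485.1580/367.8187) + (0.0488 + 0.5·0.1749²)·0.6027] / (0.1749·√0.6027)
   = [0.276884 + 0.038630] / 0.135781 = 2.323694
d₂ = d₁ − σ√T = 2.323694 − 0.135781 = 2.187913
N(d₁) = 0.989929,  N(d₂) = 0.985662,  e^(−rT) = 0.971017
E₀ = V₀·N(d₁) − D·e^(−rT)·N(d₂)
   = 485.1580·0.989929 − 367.8187·0.971017·0.985662 = 128.234878

E0=128.2349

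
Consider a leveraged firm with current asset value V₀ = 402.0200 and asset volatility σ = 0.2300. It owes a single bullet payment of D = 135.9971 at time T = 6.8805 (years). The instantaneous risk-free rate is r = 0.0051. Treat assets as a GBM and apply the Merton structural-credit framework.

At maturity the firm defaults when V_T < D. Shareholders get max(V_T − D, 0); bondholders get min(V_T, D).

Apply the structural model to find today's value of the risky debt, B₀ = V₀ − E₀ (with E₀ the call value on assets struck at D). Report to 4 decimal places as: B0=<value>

B0=129.6447

Apply the equity-as-call identities (strike 135.9971, horizon 6.8805 years):
d₁ = [ln(V₀/D) + (r + σ²/2)T] / (σ√T)
   = [ln(402.0200/135.9971) + (0.0051 + 0.5·0.2300²)·6.8805] / (0.2300·√6.8805)
   = [1.083868 + 0.217080] / 0.603306 = 2.156364
d₂ = d₁ − σ√T = 2.156364 − 0.603306 = 1.553058
N(d₁) = 0.984472,  N(d₂) = 0.939795,  e^(−rT) = 0.965518
E₀ = V₀·N(d₁) − D·e^(−rT)·N(d₂)
   = 402.0200·0.984472 − 135.9971·0.965518·0.939795 = 272.375271
B₀ = V₀ − E₀ = 402.0200 − 272.375271 = 129.644729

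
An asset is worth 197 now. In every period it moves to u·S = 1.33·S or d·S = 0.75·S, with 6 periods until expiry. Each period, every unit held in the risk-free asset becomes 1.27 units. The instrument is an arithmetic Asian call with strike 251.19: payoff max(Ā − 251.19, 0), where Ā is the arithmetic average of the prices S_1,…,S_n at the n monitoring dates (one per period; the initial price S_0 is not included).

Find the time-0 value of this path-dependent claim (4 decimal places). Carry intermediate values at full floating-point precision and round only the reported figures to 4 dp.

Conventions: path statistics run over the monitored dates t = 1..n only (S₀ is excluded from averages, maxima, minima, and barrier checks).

Risk-neutral up-probability p* = (R−d)/(u−d) = (1.27−0.75)/(1.33−0.75) = 0.8966; the claim prices as the p*-weighted sum of path payoffs discounted by R^6.
Enumerate all 2^6 = 64 price paths (U = up ×1.33, D = down ×0.75); each path with k up-moves has probability p*^k·(1−p*)^(6−k).
DDDDDD: Ā=80.9691, payoff=0.0000, prob=0.000001
UDDDDD: Ā=143.5852, payoff=0.0000, prob=0.000011
DUDDDD: Ā=124.5419, payoff=0.0000, prob=0.000011
UUDDDD: Ā=220.8543, payoff=0.0000, prob=0.000092
DDUDDD: Ā=110.2594, payoff=0.0000, prob=0.000011
UDUDDD: Ā=195.5267, payoff=0.0000, prob=0.000092
DUUDDD: Ā=176.4833, payoff=0.0000, prob=0.000092
UUUDDD: Ā=312.9638, payoff=61.7738, prob=0.000798
DDDUDD: Ā=99.5475, payoff=0.0000, prob=0.000011
UDDUDD: Ā=176.5309, payoff=0.0000, prob=0.000092
DUDUDD: Ā=157.4876, payoff=0.0000, prob=0.000092
UUDUDD: Ā=279.2780, payoff=28.0880, prob=0.000798
DDUUDD: Ā=143.2051, payoff=0.0000, prob=0.000092
UDUUDD: Ā=253.9504, payoff=2.7604, prob=0.000798
DUUUDD: Ā=234.9071, payoff=0.0000, prob=0.000798
UUUUDD: Ā=416.5685, payoff=165.3785, prob=0.006914
DDDDUD: Ā=91.5136, payoff=0.0000, prob=0.000011
UDDDUD: Ā=162.2841, payoff=0.0000, prob=0.000092
DUDDUD: Ā=143.2408, payoff=0.0000, prob=0.000092
UUDDUD: Ā=254.0137, payoff=2.8237, prob=0.000798
DDUDUD: Ā=128.9583, payoff=0.0000, prob=0.000092
UDUDUD: Ā=228.6861, payoff=0.0000, prob=0.000798
DUUDUD: Ā=209.6427, payoff=0.0000, prob=0.000798
UUUDUD: Ā=371.7665, payoff=120.5765, prob=0.006914
DDDUUD: Ā=118.2464, payoff=0.0000, prob=0.000092
UDDUUD: Ā=209.6904, payoff=0.0000, prob=0.000798
DUDUUD: Ā=190.6470, payoff=0.0000, prob=0.000798
UUDUUD: Ā=338.0807, payoff=86.8907, prob=0.006914
DDUUUD: Ā=176.3645, payoff=0.0000, prob=0.000798
UDUUUD: Ā=312.7531, payoff=61.5631, prob=0.006914
DUUUUD: Ā=293.7098, payoff=42.5198, prob=0.006914
UUUUUD: Ā=520.8453, payoff=269.6553, prob=0.059924
DDDDDU: Ā=85.4882, payoff=0.0000, prob=0.000011
UDDDDU: Ā=151.5991, payoff=0.0000, prob=0.000092
DUDDDU: Ā=132.5557, payoff=0.0000, prob=0.000092
UUDDDU: Ā=235.0655, payoff=0.0000, prob=0.000798
DDUDDU: Ā=118.2732, payoff=0.0000, prob=0.000092
UDUDDU: Ā=209.7378, payoff=0.0000, prob=0.000798
DUUDDU: Ā=190.6945, payoff=0.0000, prob=0.000798
UUUDDU: Ā=338.1649, payoff=86.9749, prob=0.006914
DDDUDU: Ā=107.5613, payoff=0.0000, prob=0.000092
UDDUDU: Ā=190.7421, payoff=0.0000, prob=0.000798
DUDUDU: Ā=171.6988, payoff=0.0000, prob=0.000798
UUDUDU: Ā=304.4792, payoff=53.2892, prob=0.006914
DDUUDU: Ā=157.4163, payoff=0.0000, prob=0.000798
UDUUDU: Ā=279.1515, payoff=27.9615, prob=0.006914
DUUUDU: Ā=260.1082, payoff=8.9182, prob=0.006914
UUUUDU: Ā=461.2586, payoff=210.0686, prob=0.059924
DDDDUU: Ā=99.5274, payoff=0.0000, prob=0.000092
UDDDUU: Ā=176.4953, payoff=0.0000, prob=0.000798
DUDDUU: Ā=157.4520, payoff=0.0000, prob=0.000798
UUDDUU: Ā=279.2149, payoff=28.0249, prob=0.006914
DDUDUU: Ā=143.1695, payoff=0.0000, prob=0.000798
UDUDUU: Ā=253.8872, payoff=2.6972, prob=0.006914
DUUDUU: Ā=234.8439, payoff=0.0000, prob=0.006914
UUUDUU: Ā=416.4565, payoff=165.2665, prob=0.059924
DDDUUU: Ā=132.4576, payoff=0.0000, prob=0.000798
UDDUUU: Ā=234.8915, payoff=0.0000, prob=0.006914
DUDUUU: Ā=215.8482, payoff=0.0000, prob=0.006914
UUDUUU: Ā=382.7708, payoff=131.5808, prob=0.059924
DDUUUU: Ā=201.5657, payoff=0.0000, prob=0.006914
UDUUUU: Ā=357.4431, payoff=106.2531, prob=0.059924
DUUUUU: Ā=338.3998, payoff=87.2098, prob=0.059924
UUUUUU: Ā=600.0956, payoff=348.9056, prob=0.519340
Price = Σ prob·payoff / R^6 = 244.140028 / 4.195873 = 58.1858

price = 58.1858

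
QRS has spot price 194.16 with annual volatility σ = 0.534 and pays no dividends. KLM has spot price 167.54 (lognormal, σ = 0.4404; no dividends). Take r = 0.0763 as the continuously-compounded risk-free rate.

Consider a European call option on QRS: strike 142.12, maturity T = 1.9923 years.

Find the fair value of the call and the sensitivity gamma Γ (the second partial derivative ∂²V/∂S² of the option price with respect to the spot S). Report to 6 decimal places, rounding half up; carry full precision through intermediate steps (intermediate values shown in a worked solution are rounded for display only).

price = 90.444074
Γ = 0.001666

σ√T = 0.534·√1.9923 = 0.753735
d₁ = (ln(S/K) + (r+σ²/2)T) / (σ√T) = (ln(194.16/142.12) + (0.0763+0.534²/2)·1.9923) / 0.753735 = (0.312011 + 0.436071) / 0.753735 = 0.992499
d₂ = d₁ − σ√T = 0.992499 − 0.753735 = 0.238764
e^{−rT} = 0.858978
N(d₁) = 0.839523,  N(d₂) = 0.594356
Call price V = S·N(d₁) − K·e^{−rT}·N(d₂) = 163.001788 − 72.557714 = 90.444074
φ(d₁) = (1/√(2π))·e^{−d₁²/2} = 0.243786
Γ = φ(d₁) / (S·σ·√T) = 0.001666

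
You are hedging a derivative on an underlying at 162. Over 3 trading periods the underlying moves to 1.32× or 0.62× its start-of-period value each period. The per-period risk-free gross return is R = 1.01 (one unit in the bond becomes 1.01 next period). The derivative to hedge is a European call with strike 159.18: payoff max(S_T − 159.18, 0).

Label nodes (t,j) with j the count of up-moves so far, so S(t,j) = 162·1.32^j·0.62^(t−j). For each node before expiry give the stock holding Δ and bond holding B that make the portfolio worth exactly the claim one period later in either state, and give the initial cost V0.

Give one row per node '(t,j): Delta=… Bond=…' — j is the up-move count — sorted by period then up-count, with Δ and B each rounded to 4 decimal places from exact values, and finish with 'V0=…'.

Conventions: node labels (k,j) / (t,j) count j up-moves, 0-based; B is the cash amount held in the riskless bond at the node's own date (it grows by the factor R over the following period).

Risk-neutral probability p* = (R−d)/(u−d) = (1.01−0.62)/(1.32−0.62) = 0.5571.
Payoffs at expiry: V(3,0)=0.0000, V(3,1)=0.0000, V(3,2)=15.8267, V(3,3)=213.4148
Node (2,0) S=62.2728: V=(p*·0.0000+(1−p*)·0.0000)/1.01=0.0000; Δ=(0.0000−0.0000)/(82.2001−38.6091)=0.0000; B=V−Δ·S=0.0000
Node (2,1) S=132.5808: V=(p*·15.8267+(1−p*)·0.0000)/1.01=8.7304; Δ=(15.8267−0.0000)/(175.0067−82.2001)=0.1705; B=V−Δ·S=-13.8791
Node (2,2) S=282.2688: V=(p*·213.4148+(1−p*)·15.8267)/1.01=124.6648; Δ=(213.4148−15.8267)/(372.5948−175.0067)=1.0000; B=V−Δ·S=-157.6040
Node (1,0) S=100.4400: V=(p*·8.7304+(1−p*)·0.0000)/1.01=4.8159; Δ=(8.7304−0.0000)/(132.5808−62.2728)=0.1242; B=V−Δ·S=-7.6561
Node (1,1) S=213.8400: V=(p*·124.6648+(1−p*)·8.7304)/1.01=72.5965; Δ=(124.6648−8.7304)/(282.2688−132.5808)=0.7745; B=V−Δ·S=-93.0241
Node (0,0) S=162.0000: V=(p*·72.5965+(1−p*)·4.8159)/1.01=42.1578; Δ=(72.5965−4.8159)/(213.8400−100.4400)=0.5977; B=V−Δ·S=-54.6716
Sanity check at the root: Δ(0,0)·S0 + B(0,0) reproduces V0 = 42.1578.

(0,0): Delta=0.5977 Bond=-54.6716
(1,0): Delta=0.1242 Bond=-7.6561
(1,1): Delta=0.7745 Bond=-93.0241
(2,0): Delta=0.0000 Bond=0.0000
(2,1): Delta=0.1705 Bond=-13.8791
(2,2): Delta=1.0000 Bond=-157.6040
V0=42.1578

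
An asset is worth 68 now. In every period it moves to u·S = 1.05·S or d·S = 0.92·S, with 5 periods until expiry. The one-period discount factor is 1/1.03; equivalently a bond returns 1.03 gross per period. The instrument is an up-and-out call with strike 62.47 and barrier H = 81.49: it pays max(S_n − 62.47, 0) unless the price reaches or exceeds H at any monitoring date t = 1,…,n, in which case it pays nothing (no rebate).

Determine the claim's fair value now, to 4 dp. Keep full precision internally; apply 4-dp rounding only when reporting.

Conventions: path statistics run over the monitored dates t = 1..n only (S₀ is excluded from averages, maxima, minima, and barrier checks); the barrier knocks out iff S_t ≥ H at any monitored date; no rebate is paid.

price = 4.2074

With p* = (R−d)/(u−d) = 0.8462, sum probability × payoff across the paths and divide by R^5.
Enumerate all 2^5 = 32 price paths (U = up ×1.05, D = down ×0.92); each path with k up-moves has probability p*^k·(1−p*)^(5−k).
DDDDD: M=62.5600, payoff=0.0000, prob=0.000086
UDDDD: M=71.4000, payoff=0.0000, prob=0.000474
DUDDD: M=65.6880, payoff=0.0000, prob=0.000474
UUDDD: M=74.9700, payoff=0.0000, prob=0.002607
DDUDD: M=62.5600, payoff=0.0000, prob=0.000474
UDUDD: M=71.4000, payoff=0.0000, prob=0.002607
DUUDD: M=68.9724, payoff=0.0000, prob=0.002607
UUUDD: M=78.7185, payoff=4.1573, prob=0.014339
DDDUD: M=62.5600, payoff=0.0000, prob=0.000474
UDDUD: M=71.4000, payoff=0.0000, prob=0.002607
DUDUD: M=65.6880, payoff=0.0000, prob=0.002607
UUDUD: M=74.9700, payoff=4.1573, prob=0.014339
DDUUD: M=63.4546, payoff=0.0000, prob=0.002607
UDUUD: M=72.4210, payoff=4.1573, prob=0.014339
DUUUD: M=72.4210, payoff=4.1573, prob=0.014339
UUUUD: M=82.6544, payoff=0.0000, prob=0.078865
DDDDU: M=62.5600, payoff=0.0000, prob=0.000474
UDDDU: M=71.4000, payoff=0.0000, prob=0.002607
DUDDU: M=65.6880, payoff=0.0000, prob=0.002607
UUDDU: M=74.9700, payoff=4.1573, prob=0.014339
DDUDU: M=62.5600, payoff=0.0000, prob=0.002607
UDUDU: M=71.4000, payoff=4.1573, prob=0.014339
DUUDU: M=68.9724, payoff=4.1573, prob=0.014339
UUUDU: M=78.7185, payoff=13.5721, prob=0.078865
DDDUU: M=62.5600, payoff=0.0000, prob=0.002607
UDDUU: M=71.4000, payoff=4.1573, prob=0.014339
DUDUU: M=66.6273, payoff=4.1573, prob=0.014339
UUDUU: M=76.0421, payoff=13.5721, prob=0.078865
DDUUU: M=66.6273, payoff=4.1573, prob=0.014339
UDUUU: M=76.0421, payoff=13.5721, prob=0.078865
DUUUU: M=76.0421, payoff=13.5721, prob=0.078865
UUUUU: M=86.7871, payoff=0.0000, prob=0.433757
Price = Σ prob·payoff / R^5 = 4.877566 / 1.159274 = 4.2074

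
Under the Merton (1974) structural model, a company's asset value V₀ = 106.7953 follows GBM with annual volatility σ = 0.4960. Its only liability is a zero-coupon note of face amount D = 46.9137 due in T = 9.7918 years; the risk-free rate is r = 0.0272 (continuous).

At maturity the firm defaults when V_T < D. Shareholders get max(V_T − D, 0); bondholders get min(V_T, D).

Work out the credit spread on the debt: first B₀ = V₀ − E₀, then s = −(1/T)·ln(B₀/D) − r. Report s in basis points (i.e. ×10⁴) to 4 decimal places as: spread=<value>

Apply the equity-as-call identities (strike 46.9137, horizon 9.7918 years):
d₁ = [ln(V₀/D) + (r + σ²/2)T] / (σ√T)
   = [ln(106.7953/46.9137) + (0.0272 + 0.5·0.4960²)·9.7918] / (0.4960·√9.7918)
   = [0.822604 + 1.470807] / 1.552076 = 1.477641
d₂ = d₁ − σ√T = 1.477641 − 1.552076 = -0.074435
N(d₁) = 0.930248,  N(d₂) = 0.470332,  e^(−rT) = 0.766181
E₀ = V₀·N(d₁) − D·e^(−rT)·N(d₂)
   = 106.7953·0.930248 − 46.9137·0.766181·0.470332 = 82.440320
B₀ = V₀ − E₀ = 106.7953 − 82.440320 = 24.354980
spread = −(1/T)·ln(B₀/D) − r = −(1/9.7918)·ln(24.354980/46.9137) − 0.0272 = 0.03975127
in basis points: 0.03975127 × 10⁴ = 397.5127 bp

spread=397.5127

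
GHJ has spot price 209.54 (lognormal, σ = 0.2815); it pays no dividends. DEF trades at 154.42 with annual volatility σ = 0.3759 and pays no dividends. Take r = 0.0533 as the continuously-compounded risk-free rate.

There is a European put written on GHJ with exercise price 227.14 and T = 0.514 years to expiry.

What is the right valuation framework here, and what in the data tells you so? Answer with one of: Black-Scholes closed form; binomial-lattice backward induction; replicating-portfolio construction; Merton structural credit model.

Key observation: with GHJ following a GBM at constant σ and r, the European put struck at 227.14 prices in closed form — nothing here needs a stepwise model or a balance sheet.

framework: Black-Scholes closed form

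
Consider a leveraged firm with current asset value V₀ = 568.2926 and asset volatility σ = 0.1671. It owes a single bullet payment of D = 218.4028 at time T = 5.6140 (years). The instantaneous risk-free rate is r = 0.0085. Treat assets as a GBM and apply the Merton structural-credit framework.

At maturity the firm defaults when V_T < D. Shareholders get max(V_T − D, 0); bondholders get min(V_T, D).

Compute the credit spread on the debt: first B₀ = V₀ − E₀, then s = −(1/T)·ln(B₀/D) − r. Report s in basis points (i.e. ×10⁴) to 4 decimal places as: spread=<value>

spread=2.0555

Apply the equity-as-call identities (strike 218.4028, horizon 5.6140 years):
d₁ = [ln(V₀/D) + (r + σ²/2)T] / (σ√T)
   = [ln(568.2926/218.4028) + (0.0085 + 0.5·0.1671²)·5.6140] / (0.1671·√5.6140)
   = [0.956295 + 0.126097] / 0.395925 = 2.733834
d₂ = d₁ − σ√T = 2.733834 − 0.395925 = 2.337909
N(d₁) = 0.996870,  N(d₂) = 0.990304,  e^(−rT) = 0.953402
E₀ = V₀·N(d₁) − D·e^(−rT)·N(d₂)
   = 568.2926·0.996870 − 218.4028·0.953402·0.990304 = 360.307159
B₀ = V₀ − E₀ = 568.2926 − 360.307159 = 207.985441
spread = −(1/T)·ln(B₀/D) − r = −(1/5.6140)·ln(207.985441/218.4028) − 0.0085 = 0.00020555
in basis points: 0.00020555 × 10⁴ = 2.0555 bp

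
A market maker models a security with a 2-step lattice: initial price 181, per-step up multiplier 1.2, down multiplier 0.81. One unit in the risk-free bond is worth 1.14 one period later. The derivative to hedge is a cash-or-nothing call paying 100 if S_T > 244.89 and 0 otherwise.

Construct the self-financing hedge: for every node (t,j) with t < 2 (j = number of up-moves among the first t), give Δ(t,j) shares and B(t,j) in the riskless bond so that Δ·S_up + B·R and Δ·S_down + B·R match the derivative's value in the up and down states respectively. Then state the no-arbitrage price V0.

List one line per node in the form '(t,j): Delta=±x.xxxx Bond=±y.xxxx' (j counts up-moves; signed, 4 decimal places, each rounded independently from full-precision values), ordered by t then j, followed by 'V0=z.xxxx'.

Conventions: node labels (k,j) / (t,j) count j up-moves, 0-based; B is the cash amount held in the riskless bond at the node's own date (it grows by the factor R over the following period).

Risk-neutral probability p* = (R−d)/(u−d) = (1.14−0.81)/(1.2−0.81) = 0.8462.
Expiry values: V(2,0)=0.0000, V(2,1)=0.0000, V(2,2)=100.0000
  t=1,j=0: stock 146.6100 → up 175.9320 (V=0.0000), down 118.7541 (V=0.0000). Price 0.0000; hedge Δ=0.0000, bond B=0.0000.
  t=1,j=1: stock 217.2000 → up 260.6400 (V=100.0000), down 175.9320 (V=0.0000). Price 74.2240; hedge Δ=1.1805, bond B=-182.1862.
  t=0,j=0: stock 181.0000 → up 217.2000 (V=74.2240), down 146.6100 (V=0.0000). Price 55.0921; hedge Δ=1.0515, bond B=-135.2260.
As a check, the time-0 holding Δ(0,0)·S0 + B(0,0) comes to 55.0921 — exactly V0.

(0,0): Delta=1.0515 Bond=-135.2260
(1,0): Delta=0.0000 Bond=0.0000
(1,1): Delta=1.1805 Bond=-182.1862
V0=55.0921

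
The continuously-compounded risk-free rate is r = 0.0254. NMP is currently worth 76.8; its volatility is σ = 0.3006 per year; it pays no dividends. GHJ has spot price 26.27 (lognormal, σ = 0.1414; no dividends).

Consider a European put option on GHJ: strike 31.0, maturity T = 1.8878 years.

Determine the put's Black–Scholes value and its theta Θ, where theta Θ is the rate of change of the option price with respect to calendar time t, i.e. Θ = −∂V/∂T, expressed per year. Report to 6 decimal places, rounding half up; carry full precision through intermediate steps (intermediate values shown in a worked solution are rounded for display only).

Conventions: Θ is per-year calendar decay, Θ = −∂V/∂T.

σ√T = 0.1414·√1.8878 = 0.194280
d₁ = (ln(S/K) + (r+σ²/2)T) / (σ√T) = (ln(26.27/31.0) + (0.0254+0.1414²/2)·1.8878) / 0.194280 = (-0.165560 + 0.066822) / 0.194280 = -0.508222
d₂ = d₁ − σ√T = -0.508222 − 0.194280 = -0.702502
e^{−rT} = 0.953181
N(−d₁) = 0.694351,  N(−d₂) = 0.758817
Put price V = K·e^{−rT}·N(−d₂) − S·N(−d₁) = 22.421990 − 18.240604 = 4.181386
φ(d₁) = (1/√(2π))·e^{−d₁²/2} = 0.350609
Θ = −S·φ(d₁)·σ/(2√T) + r·K·e^{−rT}·N(−d₂) = −0.473941 + 0.569519 = 0.095577

price = 4.181386
Θ = 0.095577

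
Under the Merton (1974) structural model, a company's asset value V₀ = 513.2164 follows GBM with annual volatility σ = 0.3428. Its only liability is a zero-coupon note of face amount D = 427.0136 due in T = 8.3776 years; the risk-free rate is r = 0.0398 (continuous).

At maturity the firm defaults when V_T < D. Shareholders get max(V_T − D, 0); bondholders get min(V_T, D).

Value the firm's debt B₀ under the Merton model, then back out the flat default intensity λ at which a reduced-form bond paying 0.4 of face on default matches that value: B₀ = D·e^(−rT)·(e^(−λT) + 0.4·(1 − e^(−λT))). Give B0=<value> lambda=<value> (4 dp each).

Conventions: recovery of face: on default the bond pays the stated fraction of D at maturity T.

Apply the equity-as-call identities (strike 427.0136, horizon 8.3776 years):
d₁ = [ln(V₀/D) + (r + σ²/2)T] / (σ√T)
   = [ln(513.2164/427.0136) + (0.0398 + 0.5·0.3428²)·8.3776] / (0.3428·√8.3776)
   = [0.183882 + 0.825662] / 0.992203 = 1.017477
d₂ = d₁ − σ√T = 1.017477 − 0.992203 = 0.025274
N(d₁) = 0.845537,  N(d₂) = 0.510082,  e^(−rT) = 0.716463
E₀ = V₀·N(d₁) − D·e^(−rT)·N(d₂)
   = 513.2164·0.845537 − 427.0136·0.716463·0.510082 = 277.889163
B₀ = V₀ − E₀ = 513.2164 − 277.889163 = 235.327237
e^(−λT) = (B₀·e^(rT)/D − 0.4)/(1 − 0.4) = (235.3272·1.395745/427.0136 − 0.4)/0.6 = 0.61532534
λ = −ln(0.61532534)/8.3776 = 0.057965

B0=235.3272 lambda=0.0580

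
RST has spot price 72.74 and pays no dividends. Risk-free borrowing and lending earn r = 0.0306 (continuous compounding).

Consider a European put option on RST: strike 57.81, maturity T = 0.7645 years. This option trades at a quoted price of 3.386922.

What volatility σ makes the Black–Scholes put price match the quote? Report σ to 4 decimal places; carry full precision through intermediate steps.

At σ = 0.4197 the Black–Scholes value reproduces the quote:
σ√T = 0.4197·√0.7645 = 0.366968
d₁ = (ln(S/K) + (r+σ²/2)T) / (σ√T) = (ln(72.74/57.81) + (0.0306+0.4197²/2)·0.7645) / 0.366968 = (0.229730 + 0.090726) / 0.366968 = 0.873254
d₂ = d₁ − σ√T = 0.873254 − 0.366968 = 0.506287
e^{−rT} = 0.976878
N(−d₁) = 0.191262,  N(−d₂) = 0.306328
V = K·e^{−rT}·N(−d₂) − S·N(−d₁) = 17.299341 − 13.912418 = 3.386922 (matching the quote); vega is positive throughout, so no other σ reproduces this price

sigma = 0.4197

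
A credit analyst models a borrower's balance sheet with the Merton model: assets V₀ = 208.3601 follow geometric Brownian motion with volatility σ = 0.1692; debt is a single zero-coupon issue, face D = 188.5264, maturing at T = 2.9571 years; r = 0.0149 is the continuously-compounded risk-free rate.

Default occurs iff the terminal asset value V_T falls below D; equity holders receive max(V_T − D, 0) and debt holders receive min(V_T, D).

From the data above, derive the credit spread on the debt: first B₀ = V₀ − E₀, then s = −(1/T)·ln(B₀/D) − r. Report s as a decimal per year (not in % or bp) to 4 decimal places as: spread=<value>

Work the structural quantities from V₀ = 208.3601 against face 188.5264:
d₁ = [ln(V₀/D) + (r + σ²/2)T] / (σ√T)
   = [ln(208.3601/188.5264) + (0.0149 + 0.5·0.1692²)·2.9571] / (0.1692·√2.9571)
   = [0.100030 + 0.086390] / 0.290960 = 0.640705
d₂ = d₁ − σ√T = 0.640705 − 0.290960 = 0.349745
N(d₁) = 0.739143,  N(d₂) = 0.636735,  e^(−rT) = 0.956896
E₀ = V₀·N(d₁) − D·e^(−rT)·N(d₂)
   = 208.3601·0.739143 − 188.5264·0.956896·0.636735 = 39.140813
B₀ = V₀ − E₀ = 208.3601 − 39.140813 = 169.219287
spread = −(1/T)·ln(B₀/D) − r = −(1/2.9571)·ln(169.219287/188.5264) − 0.0149 = 0.02163668

spread=0.0216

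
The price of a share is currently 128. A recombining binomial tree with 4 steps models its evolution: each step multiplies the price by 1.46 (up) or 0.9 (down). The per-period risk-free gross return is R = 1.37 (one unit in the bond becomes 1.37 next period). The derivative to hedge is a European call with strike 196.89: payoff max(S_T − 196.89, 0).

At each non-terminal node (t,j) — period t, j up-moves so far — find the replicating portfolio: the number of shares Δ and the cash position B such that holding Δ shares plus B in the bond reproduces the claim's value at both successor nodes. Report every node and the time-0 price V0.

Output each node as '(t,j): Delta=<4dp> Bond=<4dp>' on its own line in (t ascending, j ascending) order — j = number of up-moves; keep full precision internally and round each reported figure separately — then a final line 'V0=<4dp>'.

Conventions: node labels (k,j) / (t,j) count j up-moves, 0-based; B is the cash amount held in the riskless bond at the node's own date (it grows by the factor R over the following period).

(0,0): Delta=0.9774 Bond=-52.7396
(1,0): Delta=0.8537 Bond=-58.0023
(1,1): Delta=0.9920 Bond=-74.9821
(2,0): Delta=0.2544 Bond=-17.3300
(2,1): Delta=0.9245 Bond=-91.3610
(2,2): Delta=1.0000 Bond=-104.9017
(3,0): Delta=0.0000 Bond=0.0000
(3,1): Delta=0.2845 Bond=-28.2884
(3,2): Delta=1.0000 Bond=-143.7153
(3,3): Delta=1.0000 Bond=-143.7153
V0=72.3704

The replicating-portfolio and risk-neutral prices coincide; use p* = (1.37−0.9)/(1.46−0.9) = 0.8393 for the latter.
Terminal payoffs: V(4,0)=0.0000, V(4,1)=0.0000, V(4,2)=24.1143, V(4,3)=161.6281, V(4,4)=384.7060
Node (3,0) S=93.3120: V=(p*·0.0000+(1−p*)·0.0000)/1.37=0.0000; Δ=(0.0000−0.0000)/(136.2355−83.9808)=0.0000; B=V−Δ·S=0.0000
Node (3,1) S=151.3728: V=(p*·24.1143+(1−p*)·0.0000)/1.37=14.7728; Δ=(24.1143−0.0000)/(221.0043−136.2355)=0.2845; B=V−Δ·S=-28.2884
Node (3,2) S=245.5603: V=(p*·161.6281+(1−p*)·24.1143)/1.37=101.8450; Δ=(161.6281−24.1143)/(358.5181−221.0043)=1.0000; B=V−Δ·S=-143.7153
Node (3,3) S=398.3534: V=(p*·384.7060+(1−p*)·161.6281)/1.37=254.6381; Δ=(384.7060−161.6281)/(581.5960−358.5181)=1.0000; B=V−Δ·S=-143.7153
Node (2,0) S=103.6800: V=(p*·14.7728+(1−p*)·0.0000)/1.37=9.0501; Δ=(14.7728−0.0000)/(151.3728−93.3120)=0.2544; B=V−Δ·S=-17.3300
Node (2,1) S=168.1920: V=(p*·101.8450+(1−p*)·14.7728)/1.37=64.1250; Δ=(101.8450−14.7728)/(245.5603−151.3728)=0.9245; B=V−Δ·S=-91.3610
Node (2,2) S=272.8448: V=(p*·254.6381+(1−p*)·101.8450)/1.37=167.9431; Δ=(254.6381−101.8450)/(398.3534−245.5603)=1.0000; B=V−Δ·S=-104.9017
Node (1,0) S=115.2000: V=(p*·64.1250+(1−p*)·9.0501)/1.37=40.3457; Δ=(64.1250−9.0501)/(168.1920−103.6800)=0.8537; B=V−Δ·S=-58.0023
Node (1,1) S=186.8800: V=(p*·167.9431+(1−p*)·64.1250)/1.37=110.4073; Δ=(167.9431−64.1250)/(272.8448−168.1920)=0.9920; B=V−Δ·S=-74.9821
Node (0,0) S=128.0000: V=(p*·110.4073+(1−p*)·40.3457)/1.37=72.3704; Δ=(110.4073−40.3457)/(186.8800−115.2000)=0.9774; B=V−Δ·S=-52.7396
Check: Δ(0,0)·S0 + B(0,0) = 72.3704 = V0.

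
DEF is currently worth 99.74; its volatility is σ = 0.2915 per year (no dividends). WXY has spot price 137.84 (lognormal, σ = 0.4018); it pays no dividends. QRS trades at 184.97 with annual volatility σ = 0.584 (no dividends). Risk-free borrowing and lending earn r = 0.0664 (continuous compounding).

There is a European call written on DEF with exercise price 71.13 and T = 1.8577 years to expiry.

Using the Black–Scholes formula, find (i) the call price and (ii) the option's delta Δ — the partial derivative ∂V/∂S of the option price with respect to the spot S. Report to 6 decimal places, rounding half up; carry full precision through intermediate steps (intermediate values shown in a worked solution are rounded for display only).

σ√T = 0.2915·√1.8577 = 0.397307
d₁ = (ln(S/K) + (r+σ²/2)T) / (σ√T) = (ln(99.74/71.13) + (0.0664+0.2915²/2)·1.8577) / 0.397307 = (0.338058 + 0.202278) / 0.397307 = 1.359994
d₂ = d₁ − σ√T = 1.359994 − 0.397307 = 0.962687
e^{−rT} = 0.883953
N(d₁) = 0.913084,  N(d₂) = 0.832148
Call price V = S·N(d₁) − K·e^{−rT}·N(d₂) = 91.071010 − 52.321772 = 38.749237
Δ = N(d₁) = 0.913084

price = 38.749237
Δ = 0.913084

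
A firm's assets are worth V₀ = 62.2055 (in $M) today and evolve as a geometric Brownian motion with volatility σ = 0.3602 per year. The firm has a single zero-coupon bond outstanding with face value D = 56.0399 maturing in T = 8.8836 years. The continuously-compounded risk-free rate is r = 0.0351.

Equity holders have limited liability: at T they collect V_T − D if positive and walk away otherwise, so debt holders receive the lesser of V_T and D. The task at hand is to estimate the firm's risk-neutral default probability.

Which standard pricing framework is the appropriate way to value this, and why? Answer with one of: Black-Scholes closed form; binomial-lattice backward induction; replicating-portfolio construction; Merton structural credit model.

Key observation: the data describe a firm's assets (V₀ = 62.2055, GBM) and a single zero-coupon debt of face 56.0399, so credit quantities follow from equity-as-call in the structural model.

framework: Merton structural credit model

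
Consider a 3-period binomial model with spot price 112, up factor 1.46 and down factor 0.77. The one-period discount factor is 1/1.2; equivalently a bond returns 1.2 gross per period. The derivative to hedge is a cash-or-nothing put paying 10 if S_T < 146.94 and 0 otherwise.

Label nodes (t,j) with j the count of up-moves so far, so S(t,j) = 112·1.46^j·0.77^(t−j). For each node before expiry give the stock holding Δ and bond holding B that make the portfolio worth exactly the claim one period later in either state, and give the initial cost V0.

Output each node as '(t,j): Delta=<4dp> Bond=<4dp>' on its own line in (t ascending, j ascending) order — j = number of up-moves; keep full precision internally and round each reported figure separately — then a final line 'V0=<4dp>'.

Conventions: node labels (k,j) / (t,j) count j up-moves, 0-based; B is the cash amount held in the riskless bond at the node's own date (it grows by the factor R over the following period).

Since d<R<u, set p* = (R−d)/(u−d) = 0.6232; price each node as the discounted p*-expectation of its children.
Payoffs at expiry: V(3,0)=10.0000, V(3,1)=10.0000, V(3,2)=0.0000, V(3,3)=0.0000
Node (2,0) S=66.4048: V=(p*·10.0000+(1−p*)·10.0000)/1.2=8.3333; Δ=(10.0000−10.0000)/(96.9510−51.1317)=0.0000; B=V−Δ·S=8.3333
Node (2,1) S=125.9104: V=(p*·0.0000+(1−p*)·10.0000)/1.2=3.1401; Δ=(0.0000−10.0000)/(183.8292−96.9510)=-0.1151; B=V−Δ·S=17.6329
Node (2,2) S=238.7392: V=(p*·0.0000+(1−p*)·0.0000)/1.2=0.0000; Δ=(0.0000−0.0000)/(348.5592−183.8292)=0.0000; B=V−Δ·S=0.0000
Node (1,0) S=86.2400: V=(p*·3.1401+(1−p*)·8.3333)/1.2=4.2475; Δ=(3.1401−8.3333)/(125.9104−66.4048)=-0.0873; B=V−Δ·S=11.7739
Node (1,1) S=163.5200: V=(p*·0.0000+(1−p*)·3.1401)/1.2=0.9860; Δ=(0.0000−3.1401)/(238.7392−125.9104)=-0.0278; B=V−Δ·S=5.5369
Node (0,0) S=112.0000: V=(p*·0.9860+(1−p*)·4.2475)/1.2=1.8458; Δ=(0.9860−4.2475)/(163.5200−86.2400)=-0.0422; B=V−Δ·S=6.5726
Verification: the root portfolio costs Δ(0,0)·S0 + B(0,0) = 1.8458, matching V0.

(0,0): Delta=-0.0422 Bond=6.5726
(1,0): Delta=-0.0873 Bond=11.7739
(1,1): Delta=-0.0278 Bond=5.5369
(2,0): Delta=0.0000 Bond=8.3333
(2,1): Delta=-0.1151 Bond=17.6329
(2,2): Delta=0.0000 Bond=0.0000
V0=1.8458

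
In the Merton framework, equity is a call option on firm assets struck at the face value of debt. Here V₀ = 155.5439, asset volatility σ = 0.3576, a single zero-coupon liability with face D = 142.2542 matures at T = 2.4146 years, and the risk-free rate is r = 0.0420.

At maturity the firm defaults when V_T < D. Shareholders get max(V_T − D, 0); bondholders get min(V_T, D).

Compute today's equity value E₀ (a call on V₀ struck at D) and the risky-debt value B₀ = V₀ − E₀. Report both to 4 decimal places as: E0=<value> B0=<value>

With assets at 155.5439 and a single debt payment of 142.2542 at 2.4146 years:
d₁ = [ln(V₀/D) + (r + σ²/2)T] / (σ√T)
   = [ln(155.5439/142.2542) + (0.0420 + 0.5·0.3576²)·2.4146] / (0.3576·√2.4146)
   = [0.089312 + 0.255800] / 0.555674 = 0.621070
d₂ = d₁ − σ√T = 0.621070 − 0.555674 = 0.065396
N(d₁) = 0.732723,  N(d₂) = 0.526071,  e^(−rT) = 0.903560
E₀ = V₀·N(d₁) − D·e^(−rT)·N(d₂)
   = 155.5439·0.732723 − 142.2542·0.903560·0.526071 = 46.352060
B₀ = V₀ − E₀ = 155.5439 − 46.352060 = 109.191840

E0=46.3521 B0=109.1918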